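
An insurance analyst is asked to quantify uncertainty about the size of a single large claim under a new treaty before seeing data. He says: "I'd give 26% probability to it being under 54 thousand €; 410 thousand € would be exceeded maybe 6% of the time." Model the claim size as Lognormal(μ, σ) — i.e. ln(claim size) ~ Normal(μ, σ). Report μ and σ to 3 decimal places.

If T ~ Lognormal(μ,σ) then ln T ~ Normal(μ,σ), so the p-quantile of ln T is μ + z_p·σ.
ln(54) = 3.989 and ln(410) = 6.016; z_{0.26} = -0.6433, z_{0.94} = 1.555.
σ = (6.016 − 3.989)/(1.555 − (-0.6433)) = 0.922.
μ = 3.989 − (-0.6433)·0.922 = 4.582.

μ ≈ 4.582, σ ≈ 0.922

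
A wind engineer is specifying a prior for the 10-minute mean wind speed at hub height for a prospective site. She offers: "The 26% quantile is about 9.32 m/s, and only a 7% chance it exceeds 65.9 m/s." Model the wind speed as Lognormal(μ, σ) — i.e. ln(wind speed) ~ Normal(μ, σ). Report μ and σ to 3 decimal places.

μ ≈ 2.826, σ ≈ 0.923

If T ~ Lognormal(μ,σ) then ln T ~ Normal(μ,σ), so the p-quantile of ln T is μ + z_p·σ.
ln(9.32) = 2.232 and ln(65.9) = 4.188; z_{0.26} = -0.6433, z_{0.93} = 1.476.
σ = (4.188 − 2.232)/(1.476 − (-0.6433)) = 0.923.
μ = 2.232 − (-0.6433)·0.923 = 2.826.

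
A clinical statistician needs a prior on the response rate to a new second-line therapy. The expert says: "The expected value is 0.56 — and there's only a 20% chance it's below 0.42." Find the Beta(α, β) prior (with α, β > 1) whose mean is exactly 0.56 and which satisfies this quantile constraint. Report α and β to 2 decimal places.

α ≈ 4.97, β ≈ 3.90

With mean 0.56 fixed, write α = 0.56s, β = 0.44s where s = α+β.
Need P(θ < 0.42) = 0.2 under Beta(0.56s, 0.44s). Normal approximation: (q−m)/√(m(1−m)/s) ≈ z_{0.2} = -0.842, so s ≈ 0.56·0.44·(-0.842)²/(0.42−0.56)² = 8.9.
At s = 8.9: P(θ<0.42) ≈ 0.200. Adjusting to match 0.2 gives s ≈ 8.87.
So α = 0.56·8.87 ≈ 4.97, β = 0.44·8.87 ≈ 3.90.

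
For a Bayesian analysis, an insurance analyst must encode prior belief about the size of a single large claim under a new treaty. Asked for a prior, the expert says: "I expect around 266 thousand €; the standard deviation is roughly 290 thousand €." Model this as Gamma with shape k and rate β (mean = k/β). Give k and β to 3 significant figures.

k ≈ 0.841, β ≈ 0.00316

For Gamma(k, rate β): mean = k/β, variance = k/β², so CV = 1/√k.
CV = SD/mean = 290/266 = 1.09, hence k = 1/CV² = 0.841.
Then β = k/mean = 0.841/266 = 0.00316.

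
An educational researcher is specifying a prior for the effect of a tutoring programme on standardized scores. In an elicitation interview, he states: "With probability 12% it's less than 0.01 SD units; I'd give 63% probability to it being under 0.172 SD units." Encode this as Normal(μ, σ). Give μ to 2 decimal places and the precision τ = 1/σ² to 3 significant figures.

For Normal(μ,σ), the p-quantile is μ + z_p·σ. Here z_{0.12} = -1.175, z_{0.63} = 0.3319.
So 0.01 = μ − 1.175σ and 0.172 = μ + 0.3319σ.
Subtracting: σ = (0.172 − 0.01)/(0.3319 − (-1.175)) = 0.11.
Then μ = 0.01 − (-1.175)·0.11 = 0.14.
Precision τ = 1/σ² = 1/0.1075² = 86.5.

μ = 0.14, τ = 86.5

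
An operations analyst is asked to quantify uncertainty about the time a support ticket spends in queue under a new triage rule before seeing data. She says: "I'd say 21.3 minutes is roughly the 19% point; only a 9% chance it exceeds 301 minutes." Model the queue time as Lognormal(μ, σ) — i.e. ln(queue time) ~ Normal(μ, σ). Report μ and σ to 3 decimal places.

μ ≈ 4.107, σ ≈ 1.194

If T ~ Lognormal(μ,σ) then ln T ~ Normal(μ,σ), so the p-quantile of ln T is μ + z_p·σ.
ln(21.3) = 3.059 and ln(301) = 5.707; z_{0.19} = -0.8779, z_{0.91} = 1.341.
σ = (5.707 − 3.059)/(1.341 − (-0.8779)) = 1.194.
μ = 3.059 − (-0.8779)·1.194 = 4.107.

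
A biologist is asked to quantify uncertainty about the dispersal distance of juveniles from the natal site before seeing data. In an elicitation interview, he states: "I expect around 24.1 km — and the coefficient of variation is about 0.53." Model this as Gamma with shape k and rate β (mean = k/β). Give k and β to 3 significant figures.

k ≈ 3.56, β ≈ 0.148

For Gamma(k, rate β): mean = k/β, variance = k/β², so CV = 1/√k.
CV = 0.53, hence k = 1/CV² = 3.56.
Then β = k/mean = 3.56/24.1 = 0.148.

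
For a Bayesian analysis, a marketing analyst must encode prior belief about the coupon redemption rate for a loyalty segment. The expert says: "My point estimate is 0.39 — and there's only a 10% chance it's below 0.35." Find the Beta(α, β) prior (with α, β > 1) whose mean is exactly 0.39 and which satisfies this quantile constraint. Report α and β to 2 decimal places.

α ≈ 94.16, β ≈ 147.28

With mean 0.39 fixed, write α = 0.39s, β = 0.61s where s = α+β.
Need P(θ < 0.35) = 0.1 under Beta(0.39s, 0.61s). Normal approximation: (q−m)/√(m(1−m)/s) ≈ z_{0.1} = -1.28, so s ≈ 0.39·0.61·(-1.28)²/(0.35−0.39)² = 244.2.
At s = 244.2: P(θ<0.35) ≈ 0.099. Adjusting to match 0.1 gives s ≈ 241.44.
So α = 0.39·241.44 ≈ 94.16, β = 0.61·241.44 ≈ 147.28.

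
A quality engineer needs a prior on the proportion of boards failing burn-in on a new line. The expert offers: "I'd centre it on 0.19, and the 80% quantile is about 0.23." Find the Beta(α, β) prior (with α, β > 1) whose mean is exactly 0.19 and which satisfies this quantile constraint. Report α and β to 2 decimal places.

α ≈ 12.23, β ≈ 52.14

With mean 0.19 fixed, write α = 0.19s, β = 0.81s where s = α+β.
Need P(θ < 0.23) = 0.8 under Beta(0.19s, 0.81s). Normal approximation: (q−m)/√(m(1−m)/s) ≈ z_{0.8} = 0.842, so s ≈ 0.19·0.81·(0.842)²/(0.23−0.19)² = 68.1.
At s = 68.1: P(θ<0.23) ≈ 0.806. Adjusting to match 0.8 gives s ≈ 64.38.
So α = 0.19·64.38 ≈ 12.23, β = 0.81·64.38 ≈ 52.14.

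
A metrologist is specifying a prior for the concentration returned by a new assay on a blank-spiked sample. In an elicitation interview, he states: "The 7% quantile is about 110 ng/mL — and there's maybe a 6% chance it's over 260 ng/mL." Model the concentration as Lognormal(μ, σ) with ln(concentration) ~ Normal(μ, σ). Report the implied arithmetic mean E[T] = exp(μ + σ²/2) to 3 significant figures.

If T ~ Lognormal(μ,σ) then ln T ~ Normal(μ,σ), so the p-quantile of ln T is μ + z_p·σ.
ln(110) = 4.7 and ln(260) = 5.561; z_{0.07} = -1.476, z_{0.94} = 1.555.
σ = (5.561 − 4.7)/(1.555 − (-1.476)) = 0.284.
μ = 4.7 − (-1.476)·0.284 = 5.119.
E[T] = exp(μ + σ²/2) = exp(5.119 + 0.0403) = 174 ng/mL.

E[T] ≈ 174 ng/mL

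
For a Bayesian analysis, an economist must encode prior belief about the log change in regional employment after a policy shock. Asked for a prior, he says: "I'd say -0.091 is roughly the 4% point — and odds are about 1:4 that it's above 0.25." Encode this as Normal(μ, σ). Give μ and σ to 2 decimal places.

μ = 0.14, σ = 0.13

For Normal(μ,σ), the p-quantile is μ + z_p·σ. Here z_{0.04} = -1.751, z_{0.8} = 0.8416.
So -0.091 = μ − 1.751σ and 0.25 = μ + 0.8416σ.
Subtracting: σ = (0.25 − -0.091)/(0.8416 − (-1.751)) = 0.13.
Then μ = -0.091 − (-1.751)·0.13 = 0.14.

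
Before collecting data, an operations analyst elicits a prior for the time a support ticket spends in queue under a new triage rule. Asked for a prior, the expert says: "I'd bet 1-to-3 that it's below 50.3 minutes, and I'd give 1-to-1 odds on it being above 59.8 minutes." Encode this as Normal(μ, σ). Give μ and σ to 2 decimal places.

μ = 59.80, σ = 14.08

The p-quantile of Normal(μ,σ) is μ + z_p·σ, with z_{0.25} = -0.6745 and z_{0.5} = 0.
Eliminate σ: μ = (z₂·x₁ − z₁·x₂)/(z₂ − z₁) = (0·50.3 − (-0.6745)·59.8)/0.6745 = 59.80.
Then σ = (x₂ − x₁)/(z₂ − z₁) = (59.8 − 50.3)/0.6745 = 14.08.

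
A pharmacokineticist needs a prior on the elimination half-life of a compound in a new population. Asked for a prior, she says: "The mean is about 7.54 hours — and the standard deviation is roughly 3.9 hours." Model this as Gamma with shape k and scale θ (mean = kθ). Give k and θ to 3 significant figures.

For Gamma(k, scale θ): mean = kθ, variance = kθ², so CV = 1/√k.
CV = SD/mean = 3.9/7.54 = 0.5172, hence k = 1/CV² = 3.74.
Then θ = mean/k = 7.54/3.74 = 2.02.

k ≈ 3.74, θ ≈ 2.02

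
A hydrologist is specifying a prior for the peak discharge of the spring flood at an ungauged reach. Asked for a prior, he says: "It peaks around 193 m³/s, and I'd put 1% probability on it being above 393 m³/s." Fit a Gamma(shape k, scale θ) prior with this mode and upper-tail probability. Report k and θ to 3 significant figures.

k ≈ 10.7, θ ≈ 19.9

Gamma(k,θ) with k>1 has mode (k−1)θ, so θ = 193/(k−1).
Need P(X < 393) = 0.99 with θ tied to k this way. Start at k = 2, θ = 193: P(X<393) ≈ 0.604.
Too low — raise k to concentrate. Iterating converges to k ≈ 10.7.
Then θ = 193/(10.7−1) ≈ 19.9.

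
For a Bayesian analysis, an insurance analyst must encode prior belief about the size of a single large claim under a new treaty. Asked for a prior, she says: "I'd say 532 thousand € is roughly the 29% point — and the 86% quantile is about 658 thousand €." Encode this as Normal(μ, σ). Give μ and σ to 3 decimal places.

μ = 574.680, σ = 77.125

The p-quantile of Normal(μ,σ) is μ + z_p·σ, with z_{0.29} = -0.5534 and z_{0.86} = 1.08.
Eliminate σ: μ = (z₂·x₁ − z₁·x₂)/(z₂ − z₁) = (1.08·532 − (-0.5534)·658)/1.634 = 574.680.
Then σ = (x₂ − x₁)/(z₂ − z₁) = (658 − 532)/1.634 = 77.125.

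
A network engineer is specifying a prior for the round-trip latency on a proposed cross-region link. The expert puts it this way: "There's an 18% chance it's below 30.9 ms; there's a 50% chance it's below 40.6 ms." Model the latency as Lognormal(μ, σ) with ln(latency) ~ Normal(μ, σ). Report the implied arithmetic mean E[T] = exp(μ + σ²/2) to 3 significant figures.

E[T] ≈ 42.4 ms

If T ~ Lognormal(μ,σ) then ln T ~ Normal(μ,σ), so the p-quantile of ln T is μ + z_p·σ.
ln(30.9) = 3.431 and ln(40.6) = 3.704; z_{0.18} = -0.9154, z_{0.5} = 0.
σ = (3.704 − 3.431)/(0 − (-0.9154)) = 0.298.
μ = 3.431 − (-0.9154)·0.298 = 3.704.
E[T] = exp(μ + σ²/2) = exp(3.704 + 0.0445) = 42.4 ms.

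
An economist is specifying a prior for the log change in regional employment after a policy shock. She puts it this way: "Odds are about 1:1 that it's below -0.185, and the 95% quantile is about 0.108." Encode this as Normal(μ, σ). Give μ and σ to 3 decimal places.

For Normal(μ,σ), the p-quantile is μ + z_p·σ. Here z_{0.5} = 0, z_{0.95} = 1.645.
So -0.185 = μ + 0σ and 0.108 = μ + 1.645σ.
Subtracting: σ = (0.108 − -0.185)/(1.645 − (0)) = 0.178.
Then μ = -0.185 − (0)·0.178 = -0.185.

μ = -0.185, σ = 0.178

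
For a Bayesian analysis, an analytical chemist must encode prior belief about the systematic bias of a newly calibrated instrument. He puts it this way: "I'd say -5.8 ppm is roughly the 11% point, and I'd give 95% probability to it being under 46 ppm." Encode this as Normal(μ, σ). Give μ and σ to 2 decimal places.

The p-quantile of Normal(μ,σ) is μ + z_p·σ, with z_{0.11} = -1.227 and z_{0.95} = 1.645.
Eliminate σ: μ = (z₂·x₁ − z₁·x₂)/(z₂ − z₁) = (1.645·-5.8 − (-1.227)·46)/2.871 = 16.33.
Then σ = (x₂ − x₁)/(z₂ − z₁) = (46 − -5.8)/2.871 = 18.04.

μ = 16.33, σ = 18.04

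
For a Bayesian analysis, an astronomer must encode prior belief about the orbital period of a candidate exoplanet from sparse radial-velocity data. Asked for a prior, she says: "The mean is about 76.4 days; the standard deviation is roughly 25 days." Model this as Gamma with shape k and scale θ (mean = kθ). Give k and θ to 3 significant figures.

k ≈ 9.34, θ ≈ 8.18

For Gamma(k, scale θ): mean = kθ, variance = kθ², so CV = 1/√k.
CV = SD/mean = 25/76.4 = 0.3272, hence k = 1/CV² = 9.34.
Then θ = mean/k = 76.4/9.34 = 8.18.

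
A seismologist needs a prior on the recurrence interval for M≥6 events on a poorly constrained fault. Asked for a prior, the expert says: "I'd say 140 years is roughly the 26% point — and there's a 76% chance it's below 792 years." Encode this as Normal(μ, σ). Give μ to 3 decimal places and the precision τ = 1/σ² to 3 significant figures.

μ = 450.793, τ = 4.28e-06

For Normal(μ,σ), the p-quantile is μ + z_p·σ. Here z_{0.26} = -0.6433, z_{0.76} = 0.7063.
So 140 = μ − 0.6433σ and 792 = μ + 0.7063σ.
Subtracting: σ = (792 − 140)/(0.7063 − (-0.6433)) = 483.089.
Then μ = 140 − (-0.6433)·483.089 = 450.793.
Precision τ = 1/σ² = 1/483.1² = 4.28e-06.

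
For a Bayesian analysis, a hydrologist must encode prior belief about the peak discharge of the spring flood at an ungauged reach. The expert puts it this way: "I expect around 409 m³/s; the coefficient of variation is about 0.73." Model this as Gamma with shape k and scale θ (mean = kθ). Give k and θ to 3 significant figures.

k ≈ 1.88, θ ≈ 218

For Gamma(k, scale θ): mean = kθ, variance = kθ², so CV = 1/√k.
CV = 0.73, hence k = 1/CV² = 1.88.
Then θ = mean/k = 409/1.88 = 218.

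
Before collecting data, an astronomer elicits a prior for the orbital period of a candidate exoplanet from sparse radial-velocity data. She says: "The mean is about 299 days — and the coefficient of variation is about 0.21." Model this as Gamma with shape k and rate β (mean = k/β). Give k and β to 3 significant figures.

For Gamma(k, rate β): mean = k/β, variance = k/β², so CV = 1/√k.
CV = 0.21, hence k = 1/CV² = 22.7.
Then β = k/mean = 22.7/299 = 0.0758.

k ≈ 22.7, β ≈ 0.0758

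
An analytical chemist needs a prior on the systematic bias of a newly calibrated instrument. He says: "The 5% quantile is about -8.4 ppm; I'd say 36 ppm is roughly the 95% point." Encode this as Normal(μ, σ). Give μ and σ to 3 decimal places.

The p-quantile of Normal(μ,σ) is μ + z_p·σ, with z_{0.05} = -1.645 and z_{0.95} = 1.645.
Eliminate σ: μ = (z₂·x₁ − z₁·x₂)/(z₂ − z₁) = (1.645·-8.4 − (-1.645)·36)/3.29 = 13.800.
Then σ = (x₂ − x₁)/(z₂ − z₁) = (36 − -8.4)/3.29 = 13.497.

μ = 13.800, σ = 13.497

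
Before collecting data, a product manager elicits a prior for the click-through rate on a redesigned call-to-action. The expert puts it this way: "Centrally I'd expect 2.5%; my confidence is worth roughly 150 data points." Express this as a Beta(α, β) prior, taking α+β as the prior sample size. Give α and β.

Under the effective-sample-size interpretation, Beta(α, β) has prior mean α/(α+β) and prior sample size α+β.
So α+β = 150 and α/(α+β) = 0.025, giving α = 0.025·150 = 3.75 and β = 150 − 3.75 = 146.25.

α = 3.75, β = 146.25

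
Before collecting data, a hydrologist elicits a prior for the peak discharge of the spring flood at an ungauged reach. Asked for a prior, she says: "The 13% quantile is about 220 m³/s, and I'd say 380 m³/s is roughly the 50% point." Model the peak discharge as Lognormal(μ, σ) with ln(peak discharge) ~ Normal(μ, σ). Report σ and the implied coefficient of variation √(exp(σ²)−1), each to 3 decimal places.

σ ≈ 0.485, CV ≈ 0.515

If T ~ Lognormal(μ,σ) then ln T ~ Normal(μ,σ), so the p-quantile of ln T is μ + z_p·σ.
ln(220) = 5.394 and ln(380) = 5.94; z_{0.13} = -1.126, z_{0.5} = 0.
σ = (5.94 − 5.394)/(0 − (-1.126)) = 0.485.
μ = 5.394 − (-1.126)·0.485 = 5.940.
CV = √(exp(σ²)−1) = √(exp(0.2354)−1) = 0.515.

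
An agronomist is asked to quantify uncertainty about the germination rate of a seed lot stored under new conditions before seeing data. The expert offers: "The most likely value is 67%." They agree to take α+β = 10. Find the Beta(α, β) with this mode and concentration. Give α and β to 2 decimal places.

For α,β > 1 the Beta mode is (α−1)/(α+β−2). With α+β = 10, the mode is (α−1)/8.
Set (α−1)/8 = 0.67 → α = 1 + 0.67·8 = 6.36.
β = 10 − α = 3.64.

α = 6.36, β = 3.64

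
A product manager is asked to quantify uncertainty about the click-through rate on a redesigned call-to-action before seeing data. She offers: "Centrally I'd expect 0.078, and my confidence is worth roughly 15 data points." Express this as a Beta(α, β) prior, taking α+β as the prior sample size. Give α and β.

α = 1.17, β = 13.83

Under the effective-sample-size interpretation, Beta(α, β) has prior mean α/(α+β) and prior sample size α+β.
So α+β = 15 and α/(α+β) = 0.078, giving α = 0.078·15 = 1.17 and β = 15 − 1.17 = 13.83.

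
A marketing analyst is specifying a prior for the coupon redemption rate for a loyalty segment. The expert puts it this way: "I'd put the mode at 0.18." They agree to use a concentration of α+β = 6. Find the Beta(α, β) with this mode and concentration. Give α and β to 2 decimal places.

For α,β > 1 the Beta mode is (α−1)/(α+β−2). With α+β = 6, the mode is (α−1)/4.
Set (α−1)/4 = 0.18 → α = 1 + 0.18·4 = 1.72.
β = 6 − α = 4.28.

α = 1.72, β = 4.28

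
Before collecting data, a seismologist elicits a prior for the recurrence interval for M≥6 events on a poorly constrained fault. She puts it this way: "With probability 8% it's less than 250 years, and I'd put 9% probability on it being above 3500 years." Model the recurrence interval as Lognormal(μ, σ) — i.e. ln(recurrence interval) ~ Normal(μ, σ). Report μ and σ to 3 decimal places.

If T ~ Lognormal(μ,σ) then ln T ~ Normal(μ,σ), so the p-quantile of ln T is μ + z_p·σ.
ln(250) = 5.521 and ln(3500) = 8.161; z_{0.08} = -1.405, z_{0.91} = 1.341.
σ = (8.161 − 5.521)/(1.341 − (-1.405)) = 0.961.
μ = 5.521 − (-1.405)·0.961 = 6.872.

μ ≈ 6.872, σ ≈ 0.961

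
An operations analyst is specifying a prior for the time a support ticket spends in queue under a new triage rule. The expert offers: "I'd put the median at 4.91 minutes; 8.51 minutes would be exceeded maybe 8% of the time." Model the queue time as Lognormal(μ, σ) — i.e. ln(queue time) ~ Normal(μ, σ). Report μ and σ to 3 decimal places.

μ ≈ 1.591, σ ≈ 0.391

If T ~ Lognormal(μ,σ) then ln T ~ Normal(μ,σ), so the p-quantile of ln T is μ + z_p·σ.
ln(4.91) = 1.591 and ln(8.51) = 2.141; z_{0.5} = 0, z_{0.92} = 1.405.
σ = (2.141 − 1.591)/(1.405 − (0)) = 0.391.
μ = 1.591 − (0)·0.391 = 1.591.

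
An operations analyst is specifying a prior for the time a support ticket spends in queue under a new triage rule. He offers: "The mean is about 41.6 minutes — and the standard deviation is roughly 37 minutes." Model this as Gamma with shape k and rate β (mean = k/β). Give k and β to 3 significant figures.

For Gamma(k, rate β): mean = k/β, variance = k/β², so CV = 1/√k.
CV = SD/mean = 37/41.6 = 0.8894, hence k = 1/CV² = 1.26.
Then β = k/mean = 1.26/41.6 = 0.0304.

k ≈ 1.26, β ≈ 0.0304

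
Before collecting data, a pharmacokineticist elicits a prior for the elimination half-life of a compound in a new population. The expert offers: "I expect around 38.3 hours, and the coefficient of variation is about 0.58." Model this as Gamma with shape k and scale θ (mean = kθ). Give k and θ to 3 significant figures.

k ≈ 2.97, θ ≈ 12.9

For Gamma(k, scale θ): mean = kθ, variance = kθ², so CV = 1/√k.
CV = 0.58, hence k = 1/CV² = 2.97.
Then θ = mean/k = 38.3/2.97 = 12.9.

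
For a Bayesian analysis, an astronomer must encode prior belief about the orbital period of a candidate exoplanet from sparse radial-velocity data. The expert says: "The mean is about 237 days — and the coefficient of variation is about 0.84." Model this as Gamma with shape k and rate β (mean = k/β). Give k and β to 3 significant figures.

k ≈ 1.42, β ≈ 0.00598

For Gamma(k, rate β): mean = k/β, variance = k/β², so CV = 1/√k.
CV = 0.84, hence k = 1/CV² = 1.42.
Then β = k/mean = 1.42/237 = 0.00598.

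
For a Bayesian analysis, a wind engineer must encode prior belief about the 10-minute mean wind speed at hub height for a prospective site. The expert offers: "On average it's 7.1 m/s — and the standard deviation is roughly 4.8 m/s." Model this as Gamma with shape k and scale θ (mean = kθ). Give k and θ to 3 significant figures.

For Gamma(k, scale θ): mean = kθ, variance = kθ², so CV = 1/√k.
CV = SD/mean = 4.8/7.1 = 0.6761, hence k = 1/CV² = 2.19.
Then θ = mean/k = 7.1/2.19 = 3.25.

k ≈ 2.19, θ ≈ 3.25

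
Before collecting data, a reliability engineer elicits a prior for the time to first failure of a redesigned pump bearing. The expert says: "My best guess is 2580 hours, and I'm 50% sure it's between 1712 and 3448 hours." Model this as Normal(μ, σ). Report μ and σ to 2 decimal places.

A symmetric 50% interval runs μ ± z·σ with z = 0.6745.
Half-width = 868, so σ = 868/0.6745 = 1286.90.
μ is the stated best guess, 2580.00.

μ = 2580.00, σ = 1286.90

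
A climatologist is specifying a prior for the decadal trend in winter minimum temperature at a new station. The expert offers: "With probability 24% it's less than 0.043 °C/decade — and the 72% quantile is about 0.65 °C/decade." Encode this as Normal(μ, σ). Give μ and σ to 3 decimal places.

The p-quantile of Normal(μ,σ) is μ + z_p·σ, with z_{0.24} = -0.7063 and z_{0.72} = 0.5828.
Eliminate σ: μ = (z₂·x₁ − z₁·x₂)/(z₂ − z₁) = (0.5828·0.043 − (-0.7063)·0.65)/1.289 = 0.376.
Then σ = (x₂ − x₁)/(z₂ − z₁) = (0.65 − 0.043)/1.289 = 0.471.

μ = 0.376, σ = 0.471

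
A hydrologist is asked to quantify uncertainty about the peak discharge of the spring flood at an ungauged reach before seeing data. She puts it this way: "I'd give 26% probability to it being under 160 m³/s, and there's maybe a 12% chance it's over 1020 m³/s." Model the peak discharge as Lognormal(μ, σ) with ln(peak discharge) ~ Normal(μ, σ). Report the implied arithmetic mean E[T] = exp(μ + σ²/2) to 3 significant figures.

If T ~ Lognormal(μ,σ) then ln T ~ Normal(μ,σ), so the p-quantile of ln T is μ + z_p·σ.
ln(160) = 5.075 and ln(1020) = 6.928; z_{0.26} = -0.6433, z_{0.88} = 1.175.
σ = (6.928 − 5.075)/(1.175 − (-0.6433)) = 1.019.
μ = 5.075 − (-0.6433)·1.019 = 5.731.
E[T] = exp(μ + σ²/2) = exp(5.731 + 0.5189) = 518 m³/s.

E[T] ≈ 518 m³/s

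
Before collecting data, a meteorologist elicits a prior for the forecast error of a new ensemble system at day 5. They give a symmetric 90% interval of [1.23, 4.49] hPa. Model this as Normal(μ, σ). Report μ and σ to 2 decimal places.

A symmetric 90% interval runs μ ± z·σ with z = 1.645.
Half-width = 1.63, so σ = 1.63/1.645 = 0.99.
μ is the interval midpoint, 2.86.

μ = 2.86, σ = 0.99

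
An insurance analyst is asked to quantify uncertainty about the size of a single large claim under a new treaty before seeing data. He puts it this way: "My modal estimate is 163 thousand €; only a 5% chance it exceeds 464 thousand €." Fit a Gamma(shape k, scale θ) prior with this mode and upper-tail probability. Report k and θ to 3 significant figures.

Gamma(k,θ) with k>1 has mode (k−1)θ, so θ = 163/(k−1).
Need P(X < 464) = 0.95 with θ tied to k this way. Start at k = 2, θ = 163: P(X<464) ≈ 0.777.
Too low — raise k to concentrate. Iterating converges to k ≈ 3.44.
Then θ = 163/(3.44−1) ≈ 66.8.

k ≈ 3.44, θ ≈ 66.8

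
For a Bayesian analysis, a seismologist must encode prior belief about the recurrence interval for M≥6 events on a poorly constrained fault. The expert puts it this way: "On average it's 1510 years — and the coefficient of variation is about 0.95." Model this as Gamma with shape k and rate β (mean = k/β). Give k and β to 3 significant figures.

For Gamma(k, rate β): mean = k/β, variance = k/β², so CV = 1/√k.
CV = 0.95, hence k = 1/CV² = 1.11.
Then β = k/mean = 1.11/1510 = 0.000734.

k ≈ 1.11, β ≈ 0.000734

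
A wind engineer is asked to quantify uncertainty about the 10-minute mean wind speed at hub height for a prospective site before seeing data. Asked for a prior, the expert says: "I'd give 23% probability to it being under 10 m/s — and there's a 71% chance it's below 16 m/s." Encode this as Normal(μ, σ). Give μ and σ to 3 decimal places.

The p-quantile of Normal(μ,σ) is μ + z_p·σ, with z_{0.23} = -0.7388 and z_{0.71} = 0.5534.
Eliminate σ: μ = (z₂·x₁ − z₁·x₂)/(z₂ − z₁) = (0.5534·10 − (-0.7388)·16)/1.292 = 13.431.
Then σ = (x₂ − x₁)/(z₂ − z₁) = (16 − 10)/1.292 = 4.643.

μ = 13.431, σ = 4.643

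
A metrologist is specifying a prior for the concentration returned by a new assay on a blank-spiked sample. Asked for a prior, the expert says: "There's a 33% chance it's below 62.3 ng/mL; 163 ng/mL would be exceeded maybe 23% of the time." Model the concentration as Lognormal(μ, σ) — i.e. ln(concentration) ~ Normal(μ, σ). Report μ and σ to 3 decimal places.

μ ≈ 4.491, σ ≈ 0.816

If T ~ Lognormal(μ,σ) then ln T ~ Normal(μ,σ), so the p-quantile of ln T is μ + z_p·σ.
ln(62.3) = 4.132 and ln(163) = 5.094; z_{0.33} = -0.4399, z_{0.77} = 0.7388.
σ = (5.094 − 4.132)/(0.7388 − (-0.4399)) = 0.816.
μ = 4.132 − (-0.4399)·0.816 = 4.491.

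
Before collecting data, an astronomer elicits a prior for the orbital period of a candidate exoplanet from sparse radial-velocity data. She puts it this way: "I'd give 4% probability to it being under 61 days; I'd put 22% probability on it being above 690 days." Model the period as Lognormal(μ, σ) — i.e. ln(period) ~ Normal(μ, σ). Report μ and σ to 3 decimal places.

μ ≈ 5.794, σ ≈ 0.962

If T ~ Lognormal(μ,σ) then ln T ~ Normal(μ,σ), so the p-quantile of ln T is μ + z_p·σ.
ln(61) = 4.111 and ln(690) = 6.537; z_{0.04} = -1.751, z_{0.78} = 0.7722.
σ = (6.537 − 4.111)/(0.7722 − (-1.751)) = 0.962.
μ = 4.111 − (-1.751)·0.962 = 5.794.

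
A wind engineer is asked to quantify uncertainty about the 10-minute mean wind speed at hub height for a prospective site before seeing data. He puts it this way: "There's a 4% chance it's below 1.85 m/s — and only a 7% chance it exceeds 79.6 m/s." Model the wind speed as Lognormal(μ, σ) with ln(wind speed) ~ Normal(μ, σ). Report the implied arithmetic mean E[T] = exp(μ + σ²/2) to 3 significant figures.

E[T] ≈ 28.1 m/s

If T ~ Lognormal(μ,σ) then ln T ~ Normal(μ,σ), so the p-quantile of ln T is μ + z_p·σ.
ln(1.85) = 0.6152 and ln(79.6) = 4.377; z_{0.04} = -1.751, z_{0.93} = 1.476.
σ = (4.377 − 0.6152)/(1.476 − (-1.751)) = 1.166.
μ = 0.6152 − (-1.751)·1.166 = 2.656.
E[T] = exp(μ + σ²/2) = exp(2.656 + 0.6797) = 28.1 m/s.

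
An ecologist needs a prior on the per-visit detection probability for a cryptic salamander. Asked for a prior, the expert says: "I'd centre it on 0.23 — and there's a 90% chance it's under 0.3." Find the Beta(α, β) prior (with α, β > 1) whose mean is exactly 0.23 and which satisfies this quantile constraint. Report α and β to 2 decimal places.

With mean 0.23 fixed, write α = 0.23s, β = 0.77s where s = α+β.
Need P(θ < 0.3) = 0.9 under Beta(0.23s, 0.77s). Normal approximation: (q−m)/√(m(1−m)/s) ≈ z_{0.9} = 1.28, so s ≈ 0.23·0.77·(1.28)²/(0.3−0.23)² = 59.4.
At s = 59.4: P(θ<0.3) ≈ 0.896. Adjusting to match 0.9 gives s ≈ 61.91.
So α = 0.23·61.91 ≈ 14.24, β = 0.77·61.91 ≈ 47.67.

α ≈ 14.24, β ≈ 47.67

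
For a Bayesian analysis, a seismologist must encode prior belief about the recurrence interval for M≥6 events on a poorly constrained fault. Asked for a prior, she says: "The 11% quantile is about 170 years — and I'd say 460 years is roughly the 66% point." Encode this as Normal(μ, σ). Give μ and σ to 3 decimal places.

For Normal(μ,σ), the p-quantile is μ + z_p·σ. Here z_{0.11} = -1.227, z_{0.66} = 0.4125.
So 170 = μ − 1.227σ and 460 = μ + 0.4125σ.
Subtracting: σ = (460 − 170)/(0.4125 − (-1.227)) = 176.938.
Then μ = 170 − (-1.227)·176.938 = 387.020.

μ = 387.020, σ = 176.938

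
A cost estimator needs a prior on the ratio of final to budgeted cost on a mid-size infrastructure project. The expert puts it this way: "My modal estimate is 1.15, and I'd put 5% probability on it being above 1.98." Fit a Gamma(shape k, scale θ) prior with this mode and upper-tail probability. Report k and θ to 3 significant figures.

k ≈ 10.5, θ ≈ 0.122

Gamma(k,θ) with k>1 has mode (k−1)θ, so θ = 1.15/(k−1).
Need P(X < 1.98) = 0.95 with θ tied to k this way. Start at k = 2, θ = 1.15: P(X<1.98) ≈ 0.513.
Too low — raise k to concentrate. Iterating converges to k ≈ 10.5.
Then θ = 1.15/(10.5−1) ≈ 0.122.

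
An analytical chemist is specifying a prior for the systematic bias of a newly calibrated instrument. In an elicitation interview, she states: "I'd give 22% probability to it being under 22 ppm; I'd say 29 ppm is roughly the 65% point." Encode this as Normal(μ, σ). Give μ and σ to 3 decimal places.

μ = 26.670, σ = 6.047

The p-quantile of Normal(μ,σ) is μ + z_p·σ, with z_{0.22} = -0.7722 and z_{0.65} = 0.3853.
Eliminate σ: μ = (z₂·x₁ − z₁·x₂)/(z₂ − z₁) = (0.3853·22 − (-0.7722)·29)/1.158 = 26.670.
Then σ = (x₂ − x₁)/(z₂ − z₁) = (29 − 22)/1.158 = 6.047.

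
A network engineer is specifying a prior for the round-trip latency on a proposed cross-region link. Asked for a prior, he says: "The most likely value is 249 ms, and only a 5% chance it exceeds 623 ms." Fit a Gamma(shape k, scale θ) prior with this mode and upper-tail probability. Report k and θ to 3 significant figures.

k ≈ 4.23, θ ≈ 77.1

Gamma(k,θ) with k>1 has mode (k−1)θ, so θ = 249/(k−1).
Need P(X < 623) = 0.95 with θ tied to k this way. Start at k = 2, θ = 249: P(X<623) ≈ 0.713.
Too low — raise k to concentrate. Iterating converges to k ≈ 4.23.
Then θ = 249/(4.23−1) ≈ 77.1.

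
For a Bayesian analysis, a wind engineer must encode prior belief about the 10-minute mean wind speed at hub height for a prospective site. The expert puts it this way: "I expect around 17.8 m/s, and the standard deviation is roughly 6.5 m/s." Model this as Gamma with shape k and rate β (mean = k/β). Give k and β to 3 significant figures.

k ≈ 7.5, β ≈ 0.421

For Gamma(k, rate β): mean = k/β, variance = k/β², so CV = 1/√k.
CV = SD/mean = 6.5/17.8 = 0.3652, hence k = 1/CV² = 7.5.
Then β = k/mean = 7.5/17.8 = 0.421.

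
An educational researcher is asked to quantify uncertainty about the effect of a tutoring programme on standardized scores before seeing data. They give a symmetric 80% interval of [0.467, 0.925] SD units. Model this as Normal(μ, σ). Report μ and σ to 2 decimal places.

μ = 0.70, σ = 0.18

A symmetric 80% interval runs μ ± z·σ with z = 1.282.
Half-width = 0.229, so σ = 0.229/1.282 = 0.18.
μ is the interval midpoint, 0.70.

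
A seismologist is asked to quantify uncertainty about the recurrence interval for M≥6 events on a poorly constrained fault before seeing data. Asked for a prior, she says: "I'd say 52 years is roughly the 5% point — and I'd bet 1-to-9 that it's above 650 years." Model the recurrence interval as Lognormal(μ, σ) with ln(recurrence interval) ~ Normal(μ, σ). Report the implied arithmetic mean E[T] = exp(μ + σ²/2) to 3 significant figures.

If T ~ Lognormal(μ,σ) then ln T ~ Normal(μ,σ), so the p-quantile of ln T is μ + z_p·σ.
ln(52) = 3.951 and ln(650) = 6.477; z_{0.05} = -1.645, z_{0.9} = 1.282.
σ = (6.477 − 3.951)/(1.282 − (-1.645)) = 0.863.
μ = 3.951 − (-1.645)·0.863 = 5.371.
E[T] = exp(μ + σ²/2) = exp(5.371 + 0.3725) = 312 years.

E[T] ≈ 312 years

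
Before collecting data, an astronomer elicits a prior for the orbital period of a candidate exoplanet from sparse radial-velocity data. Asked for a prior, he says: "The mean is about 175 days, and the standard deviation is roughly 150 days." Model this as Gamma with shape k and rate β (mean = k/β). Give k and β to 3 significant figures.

For Gamma(k, rate β): mean = k/β, variance = k/β², so CV = 1/√k.
CV = SD/mean = 150/175 = 0.8571, hence k = 1/CV² = 1.36.
Then β = k/mean = 1.36/175 = 0.00778.

k ≈ 1.36, β ≈ 0.00778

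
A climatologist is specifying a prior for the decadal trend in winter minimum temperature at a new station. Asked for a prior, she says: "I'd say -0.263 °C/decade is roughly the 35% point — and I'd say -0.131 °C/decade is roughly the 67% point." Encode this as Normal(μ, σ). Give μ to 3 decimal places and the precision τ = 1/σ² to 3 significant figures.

μ = -0.201, τ = 39.1

For Normal(μ,σ), the p-quantile is μ + z_p·σ. Here z_{0.35} = -0.3853, z_{0.67} = 0.4399.
So -0.263 = μ − 0.3853σ and -0.131 = μ + 0.4399σ.
Subtracting: σ = (-0.131 − -0.263)/(0.4399 − (-0.3853)) = 0.160.
Then μ = -0.263 − (-0.3853)·0.160 = -0.201.
Precision τ = 1/σ² = 1/0.16² = 39.1.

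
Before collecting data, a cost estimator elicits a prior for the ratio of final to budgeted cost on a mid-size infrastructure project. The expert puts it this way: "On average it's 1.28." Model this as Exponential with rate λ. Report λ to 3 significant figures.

Exponential mean = 1/λ, so λ = 1/1.28 = 0.781.

λ ≈ 0.781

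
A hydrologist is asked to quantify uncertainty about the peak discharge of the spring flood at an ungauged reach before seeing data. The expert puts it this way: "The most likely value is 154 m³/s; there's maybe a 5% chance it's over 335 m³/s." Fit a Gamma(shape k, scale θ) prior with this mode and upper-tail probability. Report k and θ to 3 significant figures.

Gamma(k,θ) with k>1 has mode (k−1)θ, so θ = 154/(k−1).
Need P(X < 335) = 0.95 with θ tied to k this way. Start at k = 2, θ = 154: P(X<335) ≈ 0.639.
Too low — raise k to concentrate. Iterating converges to k ≈ 5.56.
Then θ = 154/(5.56−1) ≈ 33.8.

k ≈ 5.56, θ ≈ 33.8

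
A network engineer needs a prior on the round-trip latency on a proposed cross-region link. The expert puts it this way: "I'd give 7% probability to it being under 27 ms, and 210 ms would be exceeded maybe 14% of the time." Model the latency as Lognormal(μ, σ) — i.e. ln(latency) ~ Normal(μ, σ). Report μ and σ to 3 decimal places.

μ ≈ 4.480, σ ≈ 0.802

If T ~ Lognormal(μ,σ) then ln T ~ Normal(μ,σ), so the p-quantile of ln T is μ + z_p·σ.
ln(27) = 3.296 and ln(210) = 5.347; z_{0.07} = -1.476, z_{0.86} = 1.08.
σ = (5.347 − 3.296)/(1.08 − (-1.476)) = 0.802.
μ = 3.296 − (-1.476)·0.802 = 4.480.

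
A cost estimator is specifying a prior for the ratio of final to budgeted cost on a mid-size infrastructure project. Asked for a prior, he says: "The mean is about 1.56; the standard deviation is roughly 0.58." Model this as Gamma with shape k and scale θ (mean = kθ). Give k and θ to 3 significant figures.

k ≈ 7.23, θ ≈ 0.216

For Gamma(k, scale θ): mean = kθ, variance = kθ², so CV = 1/√k.
CV = SD/mean = 0.58/1.56 = 0.3718, hence k = 1/CV² = 7.23.
Then θ = mean/k = 1.56/7.23 = 0.216.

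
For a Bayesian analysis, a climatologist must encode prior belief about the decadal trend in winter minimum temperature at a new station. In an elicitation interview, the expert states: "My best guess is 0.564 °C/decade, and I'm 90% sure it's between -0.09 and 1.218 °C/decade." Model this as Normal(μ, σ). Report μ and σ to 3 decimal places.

A symmetric 90% interval runs μ ± z·σ with z = 1.645.
Half-width = 0.654, so σ = 0.654/1.645 = 0.398.
μ is the stated best guess, 0.564.

μ = 0.564, σ = 0.398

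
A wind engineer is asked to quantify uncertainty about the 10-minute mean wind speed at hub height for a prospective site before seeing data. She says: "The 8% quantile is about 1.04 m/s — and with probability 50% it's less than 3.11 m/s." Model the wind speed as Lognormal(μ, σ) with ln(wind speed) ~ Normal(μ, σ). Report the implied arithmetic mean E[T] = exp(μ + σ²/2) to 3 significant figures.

If T ~ Lognormal(μ,σ) then ln T ~ Normal(μ,σ), so the p-quantile of ln T is μ + z_p·σ.
ln(1.04) = 0.03922 and ln(3.11) = 1.135; z_{0.08} = -1.405, z_{0.5} = 0.
σ = (1.135 − 0.03922)/(0 − (-1.405)) = 0.780.
μ = 0.03922 − (-1.405)·0.780 = 1.135.
E[T] = exp(μ + σ²/2) = exp(1.135 + 0.3039) = 4.21 m/s.

E[T] ≈ 4.21 m/s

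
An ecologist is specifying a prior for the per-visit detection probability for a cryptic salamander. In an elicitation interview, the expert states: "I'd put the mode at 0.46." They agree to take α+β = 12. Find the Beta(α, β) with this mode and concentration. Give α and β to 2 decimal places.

α = 5.60, β = 6.40

For α,β > 1 the Beta mode is (α−1)/(α+β−2). With α+β = 12, the mode is (α−1)/10.
Set (α−1)/10 = 0.46 → α = 1 + 0.46·10 = 5.60.
β = 12 − α = 6.40.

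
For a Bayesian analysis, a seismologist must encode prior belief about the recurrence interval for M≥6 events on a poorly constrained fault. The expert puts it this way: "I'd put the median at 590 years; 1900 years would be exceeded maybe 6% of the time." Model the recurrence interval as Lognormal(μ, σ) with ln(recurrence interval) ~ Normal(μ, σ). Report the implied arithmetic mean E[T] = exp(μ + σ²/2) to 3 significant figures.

If T ~ Lognormal(μ,σ) then ln T ~ Normal(μ,σ), so the p-quantile of ln T is μ + z_p·σ.
ln(590) = 6.38 and ln(1900) = 7.55; z_{0.5} = 0, z_{0.94} = 1.555.
σ = (7.55 − 6.38)/(1.555 − (0)) = 0.752.
μ = 6.38 − (0)·0.752 = 6.380.
E[T] = exp(μ + σ²/2) = exp(6.380 + 0.2829) = 783 years.

E[T] ≈ 783 years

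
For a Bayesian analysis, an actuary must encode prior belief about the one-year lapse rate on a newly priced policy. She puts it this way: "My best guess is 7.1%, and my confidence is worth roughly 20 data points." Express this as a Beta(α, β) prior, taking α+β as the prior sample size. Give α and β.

α = 1.42, β = 18.58

Under the effective-sample-size interpretation, Beta(α, β) has prior mean α/(α+β) and prior sample size α+β.
So α+β = 20 and α/(α+β) = 0.071, giving α = 0.071·20 = 1.42 and β = 20 − 1.42 = 18.58.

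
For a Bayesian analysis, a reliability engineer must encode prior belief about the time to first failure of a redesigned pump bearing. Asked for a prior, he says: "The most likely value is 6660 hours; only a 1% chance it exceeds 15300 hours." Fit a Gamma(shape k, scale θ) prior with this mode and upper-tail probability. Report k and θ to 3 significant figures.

Gamma(k,θ) with k>1 has mode (k−1)θ, so θ = 6660/(k−1).
Need P(X < 15300) = 0.99 with θ tied to k this way. Start at k = 2, θ = 6660: P(X<15300) ≈ 0.669.
Too low — raise k to concentrate. Iterating converges to k ≈ 7.91.
Then θ = 6660/(7.91−1) ≈ 964.

k ≈ 7.91, θ ≈ 964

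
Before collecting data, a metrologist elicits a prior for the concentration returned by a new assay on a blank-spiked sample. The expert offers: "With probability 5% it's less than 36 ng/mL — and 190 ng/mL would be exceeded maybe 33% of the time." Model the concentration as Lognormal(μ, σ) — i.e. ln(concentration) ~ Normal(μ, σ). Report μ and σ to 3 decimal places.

If T ~ Lognormal(μ,σ) then ln T ~ Normal(μ,σ), so the p-quantile of ln T is μ + z_p·σ.
ln(36) = 3.584 and ln(190) = 5.247; z_{0.05} = -1.645, z_{0.67} = 0.4399.
σ = (5.247 − 3.584)/(0.4399 − (-1.645)) = 0.798.
μ = 3.584 − (-1.645)·0.798 = 4.896.

μ ≈ 4.896, σ ≈ 0.798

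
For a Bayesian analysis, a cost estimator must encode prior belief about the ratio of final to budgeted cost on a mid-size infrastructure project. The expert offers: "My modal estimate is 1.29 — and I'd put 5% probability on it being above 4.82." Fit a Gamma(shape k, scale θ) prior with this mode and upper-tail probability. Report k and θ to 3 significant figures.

k ≈ 2.47, θ ≈ 0.879

Gamma(k,θ) with k>1 has mode (k−1)θ, so θ = 1.29/(k−1).
Need P(X < 4.82) = 0.95 with θ tied to k this way. Start at k = 2, θ = 1.29: P(X<4.82) ≈ 0.887.
Too low — raise k to concentrate. Iterating converges to k ≈ 2.47.
Then θ = 1.29/(2.47−1) ≈ 0.879.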